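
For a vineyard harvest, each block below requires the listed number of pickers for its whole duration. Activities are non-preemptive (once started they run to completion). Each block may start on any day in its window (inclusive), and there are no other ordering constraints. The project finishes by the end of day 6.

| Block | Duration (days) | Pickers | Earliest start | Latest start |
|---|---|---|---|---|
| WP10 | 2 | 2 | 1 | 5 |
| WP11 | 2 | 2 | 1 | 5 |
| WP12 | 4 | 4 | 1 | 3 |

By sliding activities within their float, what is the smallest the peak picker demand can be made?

Early-start (WP10@1, WP11@1, WP12@1) gives peak 8: d1:8  d2:8  d3:4  d4:4  d5:0  d6:0.
Shift WP12→3.
Schedule WP10@1, WP11@1, WP12@3: d1:4  d2:4  d3:4  d4:4  d5:4  d6:4 — peak 4.
Total picker-days = 24 over 6 days ⇒ peak ≥ ⌈24/6⌉ = 4, so 4 is optimal.

4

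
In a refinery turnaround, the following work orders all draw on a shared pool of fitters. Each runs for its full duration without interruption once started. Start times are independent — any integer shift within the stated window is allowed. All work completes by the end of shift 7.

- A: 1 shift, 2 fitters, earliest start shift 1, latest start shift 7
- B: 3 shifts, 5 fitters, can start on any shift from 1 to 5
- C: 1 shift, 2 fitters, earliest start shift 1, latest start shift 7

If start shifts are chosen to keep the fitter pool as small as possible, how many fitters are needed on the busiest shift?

Early-start (A@1, B@1, C@1) gives peak 9: s1:9  s2:5  s3:5  s4:0  s5:0  s6:0  s7:0.
Shift B→2.
Schedule A@1, B@2, C@1: s1:4  s2:5  s3:5  s4:5  s5:0  s6:0  s7:0 — peak 5.

5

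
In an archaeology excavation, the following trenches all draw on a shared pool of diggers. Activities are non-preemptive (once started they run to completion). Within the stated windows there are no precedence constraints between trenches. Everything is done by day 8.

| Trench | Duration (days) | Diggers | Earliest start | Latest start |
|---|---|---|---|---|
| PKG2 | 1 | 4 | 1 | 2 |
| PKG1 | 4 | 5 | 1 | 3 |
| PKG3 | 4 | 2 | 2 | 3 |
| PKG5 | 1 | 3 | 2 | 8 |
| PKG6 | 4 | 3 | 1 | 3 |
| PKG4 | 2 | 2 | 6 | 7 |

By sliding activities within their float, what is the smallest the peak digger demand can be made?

10

Early-start (PKG2@1, PKG1@1, PKG3@2, PKG5@2, PKG6@1, PKG4@6) gives peak 13: d1:12  d2:13  d3:10  d4:10  d5:2  d6:2  d7:2  d8:0.
Shift PKG6→3.
Schedule PKG2@1, PKG1@1, PKG3@2, PKG5@2, PKG6@3, PKG4@6: d1:9  d2:10  d3:10  d4:10  d5:5  d6:5  d7:2  d8:0 — peak 10.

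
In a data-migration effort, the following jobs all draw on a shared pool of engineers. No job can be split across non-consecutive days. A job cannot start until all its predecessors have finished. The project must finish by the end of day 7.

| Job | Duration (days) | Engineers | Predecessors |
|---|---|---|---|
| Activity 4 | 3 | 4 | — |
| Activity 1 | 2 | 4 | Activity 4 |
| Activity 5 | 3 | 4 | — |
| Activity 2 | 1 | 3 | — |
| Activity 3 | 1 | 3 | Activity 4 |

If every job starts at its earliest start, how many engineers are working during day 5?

4

At early start, day 5 has: Activity 1.
Demand: 4 = 4.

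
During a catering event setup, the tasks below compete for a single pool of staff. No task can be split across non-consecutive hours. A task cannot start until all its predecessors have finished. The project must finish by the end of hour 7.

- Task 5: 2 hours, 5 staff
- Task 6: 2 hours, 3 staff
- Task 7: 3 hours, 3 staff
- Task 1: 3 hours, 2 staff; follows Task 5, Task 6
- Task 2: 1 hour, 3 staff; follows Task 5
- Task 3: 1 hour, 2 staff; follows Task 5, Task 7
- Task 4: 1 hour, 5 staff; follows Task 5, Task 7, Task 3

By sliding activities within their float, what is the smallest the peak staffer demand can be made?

7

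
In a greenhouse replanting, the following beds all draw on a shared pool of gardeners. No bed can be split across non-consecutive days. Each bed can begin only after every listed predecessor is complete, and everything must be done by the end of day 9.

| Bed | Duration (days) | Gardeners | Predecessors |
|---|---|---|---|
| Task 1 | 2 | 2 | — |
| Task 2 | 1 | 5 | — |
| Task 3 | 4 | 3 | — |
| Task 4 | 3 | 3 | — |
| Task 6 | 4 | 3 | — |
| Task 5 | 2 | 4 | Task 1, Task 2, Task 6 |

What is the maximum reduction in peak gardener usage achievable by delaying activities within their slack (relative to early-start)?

9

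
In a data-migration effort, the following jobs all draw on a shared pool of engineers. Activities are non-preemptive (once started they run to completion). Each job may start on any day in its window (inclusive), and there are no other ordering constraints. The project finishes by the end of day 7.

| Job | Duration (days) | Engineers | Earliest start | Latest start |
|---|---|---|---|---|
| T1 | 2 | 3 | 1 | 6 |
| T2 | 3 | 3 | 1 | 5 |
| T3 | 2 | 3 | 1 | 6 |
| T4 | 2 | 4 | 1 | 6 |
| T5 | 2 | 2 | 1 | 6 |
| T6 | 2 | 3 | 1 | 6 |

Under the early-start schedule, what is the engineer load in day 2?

18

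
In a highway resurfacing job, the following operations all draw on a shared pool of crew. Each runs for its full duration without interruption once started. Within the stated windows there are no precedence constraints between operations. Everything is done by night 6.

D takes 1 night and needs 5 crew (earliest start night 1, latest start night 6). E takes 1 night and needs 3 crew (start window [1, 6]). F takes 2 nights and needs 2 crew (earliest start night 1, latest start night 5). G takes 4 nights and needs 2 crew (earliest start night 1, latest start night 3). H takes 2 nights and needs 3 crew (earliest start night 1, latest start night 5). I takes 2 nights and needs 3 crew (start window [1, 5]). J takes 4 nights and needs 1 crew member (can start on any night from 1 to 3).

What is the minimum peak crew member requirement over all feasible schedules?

Early-start (D@1, E@1, F@1, G@1, H@1, I@1, J@1) gives peak 19: n1:19  n2:11  n3:3  n4:3  n5:0  n6:0.
Shift E→2, G→2, H→3, I→5, J→3.
Schedule D@1, E@2, F@1, G@2, H@3, I@5, J@3: n1:7  n2:7  n3:6  n4:6  n5:6  n6:4 — peak 7.

7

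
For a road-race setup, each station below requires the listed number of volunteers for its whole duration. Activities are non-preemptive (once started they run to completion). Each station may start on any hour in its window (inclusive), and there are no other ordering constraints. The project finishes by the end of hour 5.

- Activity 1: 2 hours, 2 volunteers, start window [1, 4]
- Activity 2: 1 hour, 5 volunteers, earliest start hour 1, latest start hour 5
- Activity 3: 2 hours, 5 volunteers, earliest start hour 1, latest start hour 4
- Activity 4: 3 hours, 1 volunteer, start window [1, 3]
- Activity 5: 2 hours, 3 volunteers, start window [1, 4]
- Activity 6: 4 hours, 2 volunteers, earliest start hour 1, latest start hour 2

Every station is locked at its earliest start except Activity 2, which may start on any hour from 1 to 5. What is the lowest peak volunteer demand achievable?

13

Activity 2@1: h1:18  h2:13  h3:3  h4:2  h5:0 → peak 18
Activity 2@2: h1:13  h2:18  h3:3  h4:2  h5:0 → peak 18
Activity 2@3: h1:13  h2:13  h3:8  h4:2  h5:0 → peak 13
Activity 2@4: h1:13  h2:13  h3:3  h4:7  h5:0 → peak 13
Activity 2@5: h1:13  h2:13  h3:3  h4:2  h5:5 → peak 13
Best is Activity 2@3, peak 13.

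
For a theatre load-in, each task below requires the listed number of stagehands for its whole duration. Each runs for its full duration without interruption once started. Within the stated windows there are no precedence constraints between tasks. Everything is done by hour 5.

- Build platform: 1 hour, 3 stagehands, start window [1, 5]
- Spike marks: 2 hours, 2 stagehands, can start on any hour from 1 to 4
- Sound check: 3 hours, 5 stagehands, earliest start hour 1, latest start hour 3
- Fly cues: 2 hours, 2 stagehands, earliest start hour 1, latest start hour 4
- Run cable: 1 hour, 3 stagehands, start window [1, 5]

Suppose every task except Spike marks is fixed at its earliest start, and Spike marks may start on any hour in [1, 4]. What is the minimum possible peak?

Spike marks@1: h1:15  h2:9  h3:5  h4:0  h5:0 → peak 15
Spike marks@2: h1:13  h2:9  h3:7  h4:0  h5:0 → peak 13
Spike marks@3: h1:13  h2:7  h3:7  h4:2  h5:0 → peak 13
Spike marks@4: h1:13  h2:7  h3:5  h4:2  h5:2 → peak 13
Best is Spike marks@2, peak 13.

13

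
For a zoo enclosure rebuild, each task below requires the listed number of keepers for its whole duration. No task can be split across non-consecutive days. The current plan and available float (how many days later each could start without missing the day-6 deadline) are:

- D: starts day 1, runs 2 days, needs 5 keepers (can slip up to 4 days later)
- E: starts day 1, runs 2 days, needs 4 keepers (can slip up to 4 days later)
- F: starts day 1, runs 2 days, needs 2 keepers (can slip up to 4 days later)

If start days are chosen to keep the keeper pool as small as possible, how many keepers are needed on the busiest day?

5

Early-start (D@1, E@1, F@1) gives peak 11: d1:11  d2:11  d3:0  d4:0  d5:0  d6:0.
Shift E→3, F→5.
Schedule D@1, E@3, F@5: d1:5  d2:5  d3:4  d4:4  d5:2  d6:2 — peak 5.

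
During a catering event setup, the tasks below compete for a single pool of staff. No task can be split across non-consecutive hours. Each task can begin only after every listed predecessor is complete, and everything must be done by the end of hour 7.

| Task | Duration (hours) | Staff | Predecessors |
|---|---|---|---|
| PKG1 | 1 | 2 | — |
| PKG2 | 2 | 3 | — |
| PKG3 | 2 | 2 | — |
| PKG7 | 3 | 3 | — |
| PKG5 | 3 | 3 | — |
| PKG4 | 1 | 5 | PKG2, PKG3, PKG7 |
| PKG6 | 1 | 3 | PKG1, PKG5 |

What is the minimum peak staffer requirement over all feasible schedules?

Early-start (PKG1@1, PKG2@1, PKG3@1, PKG7@1, PKG5@1, PKG4@4, PKG6@4) gives peak 13: h1:13  h2:11  h3:6  h4:8  h5:0  h6:0  h7:0.
Shift PKG3→2, PKG7→4, PKG5→3, PKG4→7, PKG6→6.
Schedule PKG1@1, PKG2@1, PKG3@2, PKG7@4, PKG5@3, PKG4@7, PKG6@6: h1:5  h2:5  h3:5  h4:6  h5:6  h6:6  h7:5 — peak 6.
Total staffer-hours = 38 over 7 hours ⇒ peak ≥ ⌈38/7⌉ = 6, so 6 is optimal.

6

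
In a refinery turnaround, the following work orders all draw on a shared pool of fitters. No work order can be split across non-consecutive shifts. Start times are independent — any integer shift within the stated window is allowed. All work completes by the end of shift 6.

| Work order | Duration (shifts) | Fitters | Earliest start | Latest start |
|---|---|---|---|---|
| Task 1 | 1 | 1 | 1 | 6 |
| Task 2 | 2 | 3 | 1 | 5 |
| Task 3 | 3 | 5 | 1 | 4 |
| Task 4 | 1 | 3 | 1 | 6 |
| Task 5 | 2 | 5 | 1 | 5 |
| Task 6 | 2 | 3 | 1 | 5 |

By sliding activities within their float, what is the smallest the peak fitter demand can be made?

8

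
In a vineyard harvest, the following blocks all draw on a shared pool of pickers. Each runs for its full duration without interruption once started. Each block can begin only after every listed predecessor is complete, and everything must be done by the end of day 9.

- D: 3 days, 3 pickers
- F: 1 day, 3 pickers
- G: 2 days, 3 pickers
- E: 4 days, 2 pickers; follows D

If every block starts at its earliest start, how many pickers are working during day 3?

3

At early start, day 3 has: D.
Demand: 3 = 3.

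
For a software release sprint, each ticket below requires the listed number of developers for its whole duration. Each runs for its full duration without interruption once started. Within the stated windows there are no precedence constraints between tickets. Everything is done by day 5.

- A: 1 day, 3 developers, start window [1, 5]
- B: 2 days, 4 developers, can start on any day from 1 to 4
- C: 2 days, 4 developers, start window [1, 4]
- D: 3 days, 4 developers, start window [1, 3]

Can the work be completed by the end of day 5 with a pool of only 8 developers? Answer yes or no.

yes

Schedule A@1, B@1, C@2, D@3: d1:7  d2:8  d3:8  d4:4  d5:4 — peak 8 ≤ 8.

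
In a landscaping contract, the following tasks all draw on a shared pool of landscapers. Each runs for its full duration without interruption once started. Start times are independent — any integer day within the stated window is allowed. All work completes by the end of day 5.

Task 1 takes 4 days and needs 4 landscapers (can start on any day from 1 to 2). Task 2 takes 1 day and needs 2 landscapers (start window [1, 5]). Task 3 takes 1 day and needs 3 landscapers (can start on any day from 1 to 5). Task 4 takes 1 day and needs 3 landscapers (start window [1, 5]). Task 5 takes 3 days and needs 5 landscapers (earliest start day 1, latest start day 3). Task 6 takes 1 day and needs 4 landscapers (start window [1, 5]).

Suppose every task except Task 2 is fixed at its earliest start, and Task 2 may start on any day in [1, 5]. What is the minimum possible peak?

19

Task 2@1: d1:21  d2:9  d3:9  d4:4  d5:0 → peak 21
Task 2@2: d1:19  d2:11  d3:9  d4:4  d5:0 → peak 19
Task 2@3: d1:19  d2:9  d3:11  d4:4  d5:0 → peak 19
Task 2@4: d1:19  d2:9  d3:9  d4:6  d5:0 → peak 19
Task 2@5: d1:19  d2:9  d3:9  d4:4  d5:2 → peak 19
Best is Task 2@2, peak 19.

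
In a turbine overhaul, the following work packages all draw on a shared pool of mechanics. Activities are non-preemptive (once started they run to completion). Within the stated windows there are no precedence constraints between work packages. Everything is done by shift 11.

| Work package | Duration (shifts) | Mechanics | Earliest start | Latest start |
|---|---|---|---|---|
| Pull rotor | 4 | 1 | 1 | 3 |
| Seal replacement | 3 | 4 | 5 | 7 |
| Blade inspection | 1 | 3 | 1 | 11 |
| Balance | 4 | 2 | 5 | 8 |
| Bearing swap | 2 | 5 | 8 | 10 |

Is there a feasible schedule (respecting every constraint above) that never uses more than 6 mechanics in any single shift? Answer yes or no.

Schedule Pull rotor@1, Seal replacement@5, Blade inspection@1, Balance@5, Bearing swap@9: s1:4  s2:1  s3:1  s4:1  s5:6  s6:6  s7:6  s8:2  s9:5  s10:5  s11:0 — peak 6 ≤ 6.

yes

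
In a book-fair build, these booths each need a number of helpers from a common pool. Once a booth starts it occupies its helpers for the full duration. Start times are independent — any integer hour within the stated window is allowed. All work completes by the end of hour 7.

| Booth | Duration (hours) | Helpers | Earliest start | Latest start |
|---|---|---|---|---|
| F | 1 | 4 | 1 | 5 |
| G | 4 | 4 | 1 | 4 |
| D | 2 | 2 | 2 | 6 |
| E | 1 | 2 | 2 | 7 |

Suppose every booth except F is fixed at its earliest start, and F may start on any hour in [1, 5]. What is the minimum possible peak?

8

F@1: h1:8  h2:8  h3:6  h4:4  h5:0  h6:0  h7:0 → peak 8
F@2: h1:4  h2:12  h3:6  h4:4  h5:0  h6:0  h7:0 → peak 12
F@3: h1:4  h2:8  h3:10  h4:4  h5:0  h6:0  h7:0 → peak 10
F@4: h1:4  h2:8  h3:6  h4:8  h5:0  h6:0  h7:0 → peak 8
F@5: h1:4  h2:8  h3:6  h4:4  h5:4  h6:0  h7:0 → peak 8
Best is F@1, peak 8.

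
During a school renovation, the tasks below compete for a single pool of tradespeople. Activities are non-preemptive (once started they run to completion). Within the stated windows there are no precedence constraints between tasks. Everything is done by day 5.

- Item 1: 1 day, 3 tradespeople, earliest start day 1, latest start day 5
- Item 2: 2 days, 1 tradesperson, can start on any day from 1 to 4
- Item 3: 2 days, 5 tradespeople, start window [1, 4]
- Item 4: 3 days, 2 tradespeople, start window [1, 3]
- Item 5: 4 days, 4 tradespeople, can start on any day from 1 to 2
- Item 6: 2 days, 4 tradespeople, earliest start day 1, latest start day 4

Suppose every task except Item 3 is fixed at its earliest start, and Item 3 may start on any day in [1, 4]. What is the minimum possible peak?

14

Item 3@1: d1:19  d2:16  d3:6  d4:4  d5:0 → peak 19
Item 3@2: d1:14  d2:16  d3:11  d4:4  d5:0 → peak 16
Item 3@3: d1:14  d2:11  d3:11  d4:9  d5:0 → peak 14
Item 3@4: d1:14  d2:11  d3:6  d4:9  d5:5 → peak 14
Best is Item 3@3, peak 14.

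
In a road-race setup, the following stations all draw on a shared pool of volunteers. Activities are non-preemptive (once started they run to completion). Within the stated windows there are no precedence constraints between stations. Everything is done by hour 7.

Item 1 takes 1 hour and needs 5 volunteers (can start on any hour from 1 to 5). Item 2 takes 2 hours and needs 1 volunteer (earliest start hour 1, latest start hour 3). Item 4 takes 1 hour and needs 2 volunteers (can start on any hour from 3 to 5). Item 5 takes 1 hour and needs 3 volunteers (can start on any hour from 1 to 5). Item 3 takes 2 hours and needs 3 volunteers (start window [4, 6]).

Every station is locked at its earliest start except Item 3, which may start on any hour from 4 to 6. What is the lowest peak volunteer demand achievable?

Item 3@4: h1:9  h2:1  h3:2  h4:3  h5:3  h6:0  h7:0 → peak 9
Item 3@5: h1:9  h2:1  h3:2  h4:0  h5:3  h6:3  h7:0 → peak 9
Item 3@6: h1:9  h2:1  h3:2  h4:0  h5:0  h6:3  h7:3 → peak 9
Best is Item 3@4, peak 9.

9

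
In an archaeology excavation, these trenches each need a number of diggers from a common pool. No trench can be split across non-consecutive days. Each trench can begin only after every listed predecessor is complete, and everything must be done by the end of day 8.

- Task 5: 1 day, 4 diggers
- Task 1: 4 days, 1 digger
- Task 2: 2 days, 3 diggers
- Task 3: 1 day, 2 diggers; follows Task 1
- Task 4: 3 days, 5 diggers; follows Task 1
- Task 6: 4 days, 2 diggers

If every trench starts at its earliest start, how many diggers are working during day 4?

3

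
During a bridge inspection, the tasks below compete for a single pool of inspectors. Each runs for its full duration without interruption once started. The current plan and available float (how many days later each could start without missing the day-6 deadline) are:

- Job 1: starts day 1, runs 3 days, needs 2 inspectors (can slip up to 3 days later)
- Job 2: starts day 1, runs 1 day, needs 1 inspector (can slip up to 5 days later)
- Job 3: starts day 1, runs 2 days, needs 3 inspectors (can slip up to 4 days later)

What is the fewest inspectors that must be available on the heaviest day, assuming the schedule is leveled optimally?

Early-start (Job 1@1, Job 2@1, Job 3@1) gives peak 6: d1:6  d2:5  d3:2  d4:0  d5:0  d6:0.
Shift Job 3→4.
Schedule Job 1@1, Job 2@1, Job 3@4: d1:3  d2:2  d3:2  d4:3  d5:3  d6:0 — peak 3.
Total inspector-days = 13 over 6 days ⇒ peak ≥ ⌈13/6⌉ = 3, so 3 is optimal.

3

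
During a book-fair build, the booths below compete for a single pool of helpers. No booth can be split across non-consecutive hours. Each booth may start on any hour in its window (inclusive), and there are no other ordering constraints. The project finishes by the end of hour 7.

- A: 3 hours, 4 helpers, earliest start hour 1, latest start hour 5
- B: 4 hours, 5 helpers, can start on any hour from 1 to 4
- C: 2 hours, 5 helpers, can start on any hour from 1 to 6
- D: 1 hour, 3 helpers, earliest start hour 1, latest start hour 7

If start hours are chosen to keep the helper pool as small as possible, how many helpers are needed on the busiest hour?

Early-start (A@1, B@1, C@1, D@1) gives peak 17: h1:17  h2:14  h3:9  h4:5  h5:0  h6:0  h7:0.
Shift C→5, D→4.
Schedule A@1, B@1, C@5, D@4: h1:9  h2:9  h3:9  h4:8  h5:5  h6:5  h7:0 — peak 9.

9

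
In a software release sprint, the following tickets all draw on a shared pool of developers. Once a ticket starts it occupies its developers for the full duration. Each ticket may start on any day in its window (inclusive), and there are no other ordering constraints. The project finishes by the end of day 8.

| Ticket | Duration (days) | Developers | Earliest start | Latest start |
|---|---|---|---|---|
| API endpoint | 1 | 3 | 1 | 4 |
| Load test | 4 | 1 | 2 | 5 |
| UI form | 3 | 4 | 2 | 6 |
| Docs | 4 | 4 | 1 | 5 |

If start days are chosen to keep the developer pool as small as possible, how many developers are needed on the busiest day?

Early-start (API endpoint@1, Load test@2, UI form@2, Docs@1) gives peak 9: d1:7  d2:9  d3:9  d4:9  d5:1  d6:0  d7:0  d8:0.
Shift Docs→5.
Schedule API endpoint@1, Load test@2, UI form@2, Docs@5: d1:3  d2:5  d3:5  d4:5  d5:5  d6:4  d7:4  d8:4 — peak 5.
Total developer-days = 35 over 8 days ⇒ peak ≥ ⌈35/8⌉ = 5, so 5 is optimal.

5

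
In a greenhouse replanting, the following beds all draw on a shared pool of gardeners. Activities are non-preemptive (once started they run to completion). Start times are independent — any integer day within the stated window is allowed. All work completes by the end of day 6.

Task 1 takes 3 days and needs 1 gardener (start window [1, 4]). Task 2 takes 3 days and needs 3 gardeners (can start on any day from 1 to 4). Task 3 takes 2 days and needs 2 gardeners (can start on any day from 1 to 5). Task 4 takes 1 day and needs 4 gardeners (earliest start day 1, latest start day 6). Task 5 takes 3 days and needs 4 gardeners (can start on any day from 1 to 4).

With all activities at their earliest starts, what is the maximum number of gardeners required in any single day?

14

Early-start schedule: Task 1@1, Task 2@1, Task 3@1, Task 4@1, Task 5@1.
Load per day: day 1: 14, day 2: 10, day 3: 8, day 4: 0, day 5: 0, day 6: 0.
Peak is 14.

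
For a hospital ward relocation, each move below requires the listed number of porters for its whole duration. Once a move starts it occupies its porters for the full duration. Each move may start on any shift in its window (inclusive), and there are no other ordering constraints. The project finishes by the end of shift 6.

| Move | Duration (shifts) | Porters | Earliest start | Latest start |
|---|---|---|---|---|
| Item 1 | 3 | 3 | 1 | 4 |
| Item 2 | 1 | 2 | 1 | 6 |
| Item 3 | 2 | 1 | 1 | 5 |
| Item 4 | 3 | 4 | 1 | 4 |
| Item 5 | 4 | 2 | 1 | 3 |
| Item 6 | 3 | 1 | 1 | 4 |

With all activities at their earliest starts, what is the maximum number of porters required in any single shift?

Early-start schedule: Item 1@1, Item 2@1, Item 3@1, Item 4@1, Item 5@1, Item 6@1.
Load per shift: shift 1: 13, shift 2: 11, shift 3: 10, shift 4: 2, shift 5: 0, shift 6: 0.
Peak is 13.

13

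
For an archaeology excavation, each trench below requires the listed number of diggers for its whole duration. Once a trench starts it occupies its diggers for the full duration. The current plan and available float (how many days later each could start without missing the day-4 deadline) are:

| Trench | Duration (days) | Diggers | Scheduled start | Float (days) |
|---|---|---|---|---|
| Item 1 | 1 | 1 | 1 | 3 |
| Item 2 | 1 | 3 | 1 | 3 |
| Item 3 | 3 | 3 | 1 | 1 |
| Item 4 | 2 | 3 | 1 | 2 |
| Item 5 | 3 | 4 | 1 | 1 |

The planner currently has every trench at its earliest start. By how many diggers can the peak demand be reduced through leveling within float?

4

Early-start peak: d1:14  d2:10  d3:7  d4:0 ⇒ 14.
Leveled (Item 1@1, Item 2@1, Item 3@1, Item 4@1, Item 5@2): d1:10  d2:10  d3:7  d4:4 ⇒ 10.
Reduction 14 − 10 = 4.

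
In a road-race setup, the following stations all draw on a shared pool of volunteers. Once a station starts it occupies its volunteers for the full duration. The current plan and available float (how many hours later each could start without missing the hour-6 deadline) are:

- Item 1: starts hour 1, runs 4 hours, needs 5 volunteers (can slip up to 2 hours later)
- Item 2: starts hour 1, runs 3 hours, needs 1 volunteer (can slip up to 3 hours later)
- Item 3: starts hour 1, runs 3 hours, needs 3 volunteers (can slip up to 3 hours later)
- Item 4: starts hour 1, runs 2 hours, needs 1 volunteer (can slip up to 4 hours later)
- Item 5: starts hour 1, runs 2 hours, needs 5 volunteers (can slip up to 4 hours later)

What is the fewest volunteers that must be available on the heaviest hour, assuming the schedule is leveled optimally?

Early-start (Item 1@1, Item 2@1, Item 3@1, Item 4@1, Item 5@1) gives peak 15: h1:15  h2:15  h3:9  h4:5  h5:0  h6:0.
Shift Item 3→4, Item 5→5.
Schedule Item 1@1, Item 2@1, Item 3@4, Item 4@1, Item 5@5: h1:7  h2:7  h3:6  h4:8  h5:8  h6:8 — peak 8.
Total volunteer-hours = 44 over 6 hours ⇒ peak ≥ ⌈44/6⌉ = 8, so 8 is optimal.

8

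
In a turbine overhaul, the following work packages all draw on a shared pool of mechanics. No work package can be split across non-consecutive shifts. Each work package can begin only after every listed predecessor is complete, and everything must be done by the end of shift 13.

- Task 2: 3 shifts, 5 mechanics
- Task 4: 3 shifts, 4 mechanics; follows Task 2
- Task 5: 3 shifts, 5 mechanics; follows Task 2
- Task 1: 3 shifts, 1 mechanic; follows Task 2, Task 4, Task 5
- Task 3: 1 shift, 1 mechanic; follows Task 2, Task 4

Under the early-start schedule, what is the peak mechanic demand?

9

Early-start schedule: Task 2@1, Task 4@4, Task 5@4, Task 1@7, Task 3@7.
Load per shift: shift 1: 5, shift 2: 5, shift 3: 5, shift 4: 9, shift 5: 9, shift 6: 9, shift 7: 2, shift 8: 1, shift 9: 1, shift 10: 0, shift 11: 0, shift 12: 0, shift 13: 0.
Peak is 9.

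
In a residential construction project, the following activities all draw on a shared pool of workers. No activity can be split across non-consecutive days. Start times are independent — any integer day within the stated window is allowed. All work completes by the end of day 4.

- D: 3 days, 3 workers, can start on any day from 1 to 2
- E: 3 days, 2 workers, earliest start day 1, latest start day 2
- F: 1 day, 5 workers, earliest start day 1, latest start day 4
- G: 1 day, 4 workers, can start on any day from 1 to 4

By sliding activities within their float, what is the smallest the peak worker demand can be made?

7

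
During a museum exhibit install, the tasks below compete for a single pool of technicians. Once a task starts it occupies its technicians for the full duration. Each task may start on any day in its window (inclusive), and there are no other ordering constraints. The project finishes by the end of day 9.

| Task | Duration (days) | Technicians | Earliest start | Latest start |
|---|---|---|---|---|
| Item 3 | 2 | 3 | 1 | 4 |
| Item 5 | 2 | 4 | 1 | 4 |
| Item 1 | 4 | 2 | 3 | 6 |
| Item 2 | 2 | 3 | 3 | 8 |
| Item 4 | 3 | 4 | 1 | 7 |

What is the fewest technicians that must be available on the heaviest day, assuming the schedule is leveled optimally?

5

Early-start (Item 3@1, Item 5@1, Item 1@3, Item 2@3, Item 4@1) gives peak 11: d1:11  d2:11  d3:9  d4:5  d5:2  d6:2  d7:0  d8:0  d9:0.
Shift Item 3→3, Item 2→5, Item 4→7.
Schedule Item 3@3, Item 5@1, Item 1@3, Item 2@5, Item 4@7: d1:4  d2:4  d3:5  d4:5  d5:5  d6:5  d7:4  d8:4  d9:4 — peak 5.
Total technician-days = 40 over 9 days ⇒ peak ≥ ⌈40/9⌉ = 5, so 5 is optimal.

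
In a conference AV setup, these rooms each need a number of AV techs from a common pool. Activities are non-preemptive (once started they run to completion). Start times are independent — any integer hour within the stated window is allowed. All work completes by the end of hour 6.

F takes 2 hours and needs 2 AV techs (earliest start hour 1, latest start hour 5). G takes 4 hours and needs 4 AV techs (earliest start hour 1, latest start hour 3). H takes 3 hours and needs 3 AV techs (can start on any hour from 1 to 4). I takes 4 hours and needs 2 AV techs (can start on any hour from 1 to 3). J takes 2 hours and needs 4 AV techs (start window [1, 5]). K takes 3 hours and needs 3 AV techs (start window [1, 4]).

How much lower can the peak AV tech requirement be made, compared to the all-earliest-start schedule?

Early-start peak: h1:18  h2:18  h3:12  h4:6  h5:0  h6:0 ⇒ 18.
Leveled (F@1, G@1, H@1, I@3, J@5, K@4): h1:9  h2:9  h3:9  h4:9  h5:9  h6:9 ⇒ 9.
Reduction 18 − 9 = 9.

9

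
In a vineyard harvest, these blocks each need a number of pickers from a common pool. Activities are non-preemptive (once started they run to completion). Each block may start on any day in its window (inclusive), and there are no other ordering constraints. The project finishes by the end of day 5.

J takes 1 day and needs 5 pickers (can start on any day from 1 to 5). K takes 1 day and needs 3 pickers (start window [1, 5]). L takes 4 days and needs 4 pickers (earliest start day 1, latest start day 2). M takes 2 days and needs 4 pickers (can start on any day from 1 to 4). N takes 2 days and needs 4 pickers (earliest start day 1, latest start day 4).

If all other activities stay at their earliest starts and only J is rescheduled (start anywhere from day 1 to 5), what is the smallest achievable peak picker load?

15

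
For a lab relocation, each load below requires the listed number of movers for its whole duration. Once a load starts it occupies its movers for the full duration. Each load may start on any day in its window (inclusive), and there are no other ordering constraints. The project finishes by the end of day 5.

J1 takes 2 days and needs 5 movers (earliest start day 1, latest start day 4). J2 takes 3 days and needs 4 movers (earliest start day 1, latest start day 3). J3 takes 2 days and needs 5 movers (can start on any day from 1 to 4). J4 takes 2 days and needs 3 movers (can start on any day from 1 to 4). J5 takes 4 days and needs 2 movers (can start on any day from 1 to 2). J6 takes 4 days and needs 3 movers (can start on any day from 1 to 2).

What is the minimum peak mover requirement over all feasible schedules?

14

Early-start (J1@1, J2@1, J3@1, J4@1, J5@1, J6@1) gives peak 22: d1:22  d2:22  d3:9  d4:5  d5:0.
Shift J3→3, J4→4.
Schedule J1@1, J2@1, J3@3, J4@4, J5@1, J6@1: d1:14  d2:14  d3:14  d4:13  d5:3 — peak 14.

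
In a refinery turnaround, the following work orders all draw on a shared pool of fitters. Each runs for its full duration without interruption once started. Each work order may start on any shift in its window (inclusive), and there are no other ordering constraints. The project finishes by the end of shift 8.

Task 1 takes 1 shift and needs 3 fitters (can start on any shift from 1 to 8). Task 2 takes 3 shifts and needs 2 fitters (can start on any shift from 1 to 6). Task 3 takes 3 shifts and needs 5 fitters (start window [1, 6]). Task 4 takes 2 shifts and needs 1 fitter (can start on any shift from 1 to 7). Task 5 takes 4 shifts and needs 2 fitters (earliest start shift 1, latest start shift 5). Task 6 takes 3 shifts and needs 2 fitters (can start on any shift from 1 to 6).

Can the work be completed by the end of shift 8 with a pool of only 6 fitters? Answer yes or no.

Schedule Task 1@1, Task 2@1, Task 3@6, Task 4@1, Task 5@2, Task 6@3: s1:6  s2:5  s3:6  s4:4  s5:4  s6:5  s7:5  s8:5 — peak 6 ≤ 6.

yes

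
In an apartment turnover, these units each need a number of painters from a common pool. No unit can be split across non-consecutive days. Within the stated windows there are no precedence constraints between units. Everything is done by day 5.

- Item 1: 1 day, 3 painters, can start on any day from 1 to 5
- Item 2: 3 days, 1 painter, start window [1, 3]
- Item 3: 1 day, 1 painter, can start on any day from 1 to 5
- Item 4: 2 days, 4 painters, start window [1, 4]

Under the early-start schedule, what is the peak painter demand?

Early-start schedule: Item 1@1, Item 2@1, Item 3@1, Item 4@1.
Load per day: day 1: 9, day 2: 5, day 3: 1, day 4: 0, day 5: 0.
Peak is 9.

9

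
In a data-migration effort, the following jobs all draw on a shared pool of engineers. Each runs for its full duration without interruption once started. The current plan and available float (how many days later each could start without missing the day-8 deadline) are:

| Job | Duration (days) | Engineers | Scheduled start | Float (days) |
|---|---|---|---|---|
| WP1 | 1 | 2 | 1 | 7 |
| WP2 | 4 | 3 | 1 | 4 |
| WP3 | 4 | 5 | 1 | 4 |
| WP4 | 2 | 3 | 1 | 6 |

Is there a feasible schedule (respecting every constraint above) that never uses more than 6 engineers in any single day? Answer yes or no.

Schedule WP1@1, WP2@1, WP3@5, WP4@2: d1:5  d2:6  d3:6  d4:3  d5:5  d6:5  d7:5  d8:5 — peak 6 ≤ 6.

yes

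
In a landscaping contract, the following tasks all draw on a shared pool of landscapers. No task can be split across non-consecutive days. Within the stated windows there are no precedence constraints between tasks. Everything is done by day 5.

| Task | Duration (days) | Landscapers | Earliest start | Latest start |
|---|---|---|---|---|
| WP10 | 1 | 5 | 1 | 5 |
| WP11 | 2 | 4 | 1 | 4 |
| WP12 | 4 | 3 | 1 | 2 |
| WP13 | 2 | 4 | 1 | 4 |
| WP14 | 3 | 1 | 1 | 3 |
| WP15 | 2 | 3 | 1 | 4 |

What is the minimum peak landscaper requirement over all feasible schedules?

10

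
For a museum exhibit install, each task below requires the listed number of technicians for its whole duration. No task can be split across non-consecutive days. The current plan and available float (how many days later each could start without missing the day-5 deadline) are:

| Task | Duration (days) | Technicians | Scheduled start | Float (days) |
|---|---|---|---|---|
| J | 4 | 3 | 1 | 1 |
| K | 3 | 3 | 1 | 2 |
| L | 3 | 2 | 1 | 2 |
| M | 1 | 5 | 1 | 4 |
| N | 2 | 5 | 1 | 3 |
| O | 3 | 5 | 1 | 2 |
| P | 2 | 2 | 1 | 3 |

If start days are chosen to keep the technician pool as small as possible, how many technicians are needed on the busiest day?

13

Early-start (J@1, K@1, L@1, M@1, N@1, O@1, P@1) gives peak 25: d1:25  d2:20  d3:13  d4:3  d5:0.
Shift M→5, O→3, P→4.
Schedule J@1, K@1, L@1, M@5, N@1, O@3, P@4: d1:13  d2:13  d3:13  d4:10  d5:12 — peak 13.
Total technician-days = 61 over 5 days ⇒ peak ≥ ⌈61/5⌉ = 13, so 13 is optimal.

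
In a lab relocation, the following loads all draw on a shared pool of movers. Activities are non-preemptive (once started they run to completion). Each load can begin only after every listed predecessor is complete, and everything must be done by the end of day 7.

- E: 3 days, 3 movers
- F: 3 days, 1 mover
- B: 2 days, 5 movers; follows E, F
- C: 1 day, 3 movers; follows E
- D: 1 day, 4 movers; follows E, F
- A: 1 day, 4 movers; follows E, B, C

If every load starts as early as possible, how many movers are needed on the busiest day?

12

Early-start schedule: E@1, F@1, B@4, C@4, D@4, A@6.
Load per day: day 1: 4, day 2: 4, day 3: 4, day 4: 12, day 5: 5, day 6: 4, day 7: 0.
Peak is 12.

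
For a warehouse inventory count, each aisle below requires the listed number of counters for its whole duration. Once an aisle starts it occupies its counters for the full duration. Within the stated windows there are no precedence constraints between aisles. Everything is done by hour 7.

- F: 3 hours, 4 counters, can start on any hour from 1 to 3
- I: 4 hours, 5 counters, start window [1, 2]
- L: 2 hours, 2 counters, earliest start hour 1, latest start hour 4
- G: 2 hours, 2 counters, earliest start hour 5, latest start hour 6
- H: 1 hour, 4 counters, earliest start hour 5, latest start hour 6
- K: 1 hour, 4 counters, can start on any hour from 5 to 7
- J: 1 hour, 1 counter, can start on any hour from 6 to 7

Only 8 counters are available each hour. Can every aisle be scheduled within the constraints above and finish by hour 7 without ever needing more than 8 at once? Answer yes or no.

The minimum achievable peak is 9; 8 < 9, so no feasible schedule stays within the cap.

no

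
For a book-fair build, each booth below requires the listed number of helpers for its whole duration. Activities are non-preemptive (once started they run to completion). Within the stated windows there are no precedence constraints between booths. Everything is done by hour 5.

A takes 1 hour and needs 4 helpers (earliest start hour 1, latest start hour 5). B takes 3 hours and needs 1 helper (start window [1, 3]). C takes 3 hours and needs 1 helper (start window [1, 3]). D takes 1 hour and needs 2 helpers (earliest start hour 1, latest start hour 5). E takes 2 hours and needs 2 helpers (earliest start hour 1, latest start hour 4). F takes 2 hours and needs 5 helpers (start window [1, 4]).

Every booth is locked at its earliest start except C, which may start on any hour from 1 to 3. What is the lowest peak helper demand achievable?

14

C@1: h1:15  h2:9  h3:2  h4:0  h5:0 → peak 15
C@2: h1:14  h2:9  h3:2  h4:1  h5:0 → peak 14
C@3: h1:14  h2:8  h3:2  h4:1  h5:1 → peak 14
Best is C@2, peak 14.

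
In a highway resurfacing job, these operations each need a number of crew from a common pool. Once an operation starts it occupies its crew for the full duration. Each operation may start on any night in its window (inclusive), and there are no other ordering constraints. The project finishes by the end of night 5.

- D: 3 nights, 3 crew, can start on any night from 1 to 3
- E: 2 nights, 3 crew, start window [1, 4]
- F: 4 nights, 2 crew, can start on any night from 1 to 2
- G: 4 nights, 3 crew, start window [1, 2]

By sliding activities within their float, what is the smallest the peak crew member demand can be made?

8

Early-start (D@1, E@1, F@1, G@1) gives peak 11: n1:11  n2:11  n3:8  n4:5  n5:0.
Shift E→4.
Schedule D@1, E@4, F@1, G@1: n1:8  n2:8  n3:8  n4:8  n5:3 — peak 8.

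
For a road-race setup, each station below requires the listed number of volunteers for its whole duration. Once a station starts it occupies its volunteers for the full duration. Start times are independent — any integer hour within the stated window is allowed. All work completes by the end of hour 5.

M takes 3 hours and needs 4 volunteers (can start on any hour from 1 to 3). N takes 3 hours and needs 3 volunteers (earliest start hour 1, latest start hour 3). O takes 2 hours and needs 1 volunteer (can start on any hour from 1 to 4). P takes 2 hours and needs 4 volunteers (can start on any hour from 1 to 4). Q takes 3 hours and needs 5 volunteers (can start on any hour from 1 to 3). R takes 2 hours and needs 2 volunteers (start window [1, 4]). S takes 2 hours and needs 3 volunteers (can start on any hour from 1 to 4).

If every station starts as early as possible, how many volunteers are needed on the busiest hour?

Early-start schedule: M@1, N@1, O@1, P@1, Q@1, R@1, S@1.
Load per hour: hour 1: 22, hour 2: 22, hour 3: 12, hour 4: 0, hour 5: 0.
Peak is 22.

22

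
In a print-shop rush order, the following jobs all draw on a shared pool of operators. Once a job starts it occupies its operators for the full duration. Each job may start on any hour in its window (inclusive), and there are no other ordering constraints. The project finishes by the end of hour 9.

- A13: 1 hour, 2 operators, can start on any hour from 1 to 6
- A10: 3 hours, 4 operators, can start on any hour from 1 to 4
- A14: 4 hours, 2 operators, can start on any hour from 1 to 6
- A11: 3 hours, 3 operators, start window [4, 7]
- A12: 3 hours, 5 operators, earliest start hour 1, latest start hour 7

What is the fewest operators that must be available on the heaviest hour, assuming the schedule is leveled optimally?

6

Early-start (A13@1, A10@1, A14@1, A11@4, A12@1) gives peak 13: h1:13  h2:11  h3:11  h4:5  h5:3  h6:3  h7:0  h8:0  h9:0.
Shift A14→2, A12→7.
Schedule A13@1, A10@1, A14@2, A11@4, A12@7: h1:6  h2:6  h3:6  h4:5  h5:5  h6:3  h7:5  h8:5  h9:5 — peak 6.
Total operator-hours = 46 over 9 hours ⇒ peak ≥ ⌈46/9⌉ = 6, so 6 is optimal.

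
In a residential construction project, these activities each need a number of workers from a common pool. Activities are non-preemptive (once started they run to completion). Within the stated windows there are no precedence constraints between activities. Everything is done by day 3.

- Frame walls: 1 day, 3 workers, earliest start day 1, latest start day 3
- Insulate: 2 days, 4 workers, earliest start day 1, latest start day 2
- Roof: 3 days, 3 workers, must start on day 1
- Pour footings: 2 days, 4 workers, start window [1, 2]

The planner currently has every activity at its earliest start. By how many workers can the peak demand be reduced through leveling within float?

3

Early-start peak: d1:14  d2:11  d3:3 ⇒ 14.
Leveled (Frame walls@1, Insulate@1, Roof@1, Pour footings@2): d1:10  d2:11  d3:7 ⇒ 11.
Reduction 14 − 11 = 3.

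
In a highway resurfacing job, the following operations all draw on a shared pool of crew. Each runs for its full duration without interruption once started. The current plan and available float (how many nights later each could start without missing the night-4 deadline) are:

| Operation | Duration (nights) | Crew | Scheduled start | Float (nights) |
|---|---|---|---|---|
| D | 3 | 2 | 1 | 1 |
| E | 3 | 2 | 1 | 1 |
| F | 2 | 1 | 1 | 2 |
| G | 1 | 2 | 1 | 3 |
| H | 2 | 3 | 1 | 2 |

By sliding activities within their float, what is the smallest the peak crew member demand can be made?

Early-start (D@1, E@1, F@1, G@1, H@1) gives peak 10: n1:10  n2:8  n3:4  n4:0.
Shift H→3.
Schedule D@1, E@1, F@1, G@1, H@3: n1:7  n2:5  n3:7  n4:3 — peak 7.

7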